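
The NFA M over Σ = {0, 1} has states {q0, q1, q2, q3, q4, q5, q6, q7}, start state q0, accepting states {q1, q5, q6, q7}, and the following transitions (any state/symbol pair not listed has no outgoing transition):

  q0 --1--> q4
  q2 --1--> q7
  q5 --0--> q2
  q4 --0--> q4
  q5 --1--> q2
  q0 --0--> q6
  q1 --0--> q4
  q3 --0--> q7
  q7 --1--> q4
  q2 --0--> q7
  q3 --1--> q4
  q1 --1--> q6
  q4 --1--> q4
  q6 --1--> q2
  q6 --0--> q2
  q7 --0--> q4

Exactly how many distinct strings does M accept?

5

The useful subgraph on states {q0, q2, q6, q7} is acyclic, so L(M) is finite; the longest accepting path visits 4 useful states, giving maximum string length 3.
Counting accepting paths from q0 by length: 1 of length 1, 4 of length 3. Total 5.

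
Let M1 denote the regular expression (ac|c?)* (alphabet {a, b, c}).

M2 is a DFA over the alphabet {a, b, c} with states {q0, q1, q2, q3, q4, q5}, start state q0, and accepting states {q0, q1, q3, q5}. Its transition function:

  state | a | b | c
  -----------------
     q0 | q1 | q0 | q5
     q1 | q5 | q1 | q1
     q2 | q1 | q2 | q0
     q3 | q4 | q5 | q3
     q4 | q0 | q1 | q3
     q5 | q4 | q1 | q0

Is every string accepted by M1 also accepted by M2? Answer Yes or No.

Converting the expression M1 to a DFA (subset construction, then merging equivalent states) gives the minimal DFA with states {r0, r1, r2}, start state r0, accepting states {r0} and transitions r0: a→r1, b→r2, c→r0; r1: a→r2, b→r2, c→r0; r2: a→r2, b→r2, c→r2.
Exploring the product automaton M1 × M2 from the start pair (r0, q0), following both machines on each input symbol, reaches 12 state pairs: (r0, q0), (r1, q1), (r2, q0), (r0, q5), (r2, q5), (r2, q1), (r0, q1), (r1, q4), (r2, q4), (r1, q5), (r0, q3), (r2, q3).
M1 accepts in {r0} and M2 accepts in {q0, q1, q3, q5}. The reachable pairs whose M1-component is accepting are (r0, q0), (r0, q5), (r0, q1), (r0, q3); in each of them the M2-component is accepting too, so the product for L(M1) \ L(M2) (M1-component accepting, M2-component rejecting) has no reachable accepting pair and the difference is empty.
Hence every string in L(M1) is also in L(M2).

Yes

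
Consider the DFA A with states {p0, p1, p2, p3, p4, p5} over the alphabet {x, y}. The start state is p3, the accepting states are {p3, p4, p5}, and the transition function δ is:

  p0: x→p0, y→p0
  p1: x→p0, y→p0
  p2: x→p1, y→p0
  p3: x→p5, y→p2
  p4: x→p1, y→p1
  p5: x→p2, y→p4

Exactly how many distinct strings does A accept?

The useful subgraph on states {p3, p4, p5} is acyclic, so L(A) is finite; the longest accepting path visits 3 useful states, giving maximum string length 2.
Counting accepting paths from p3 by length: 1 of length 0, 1 of length 1, 1 of length 2. Total 3.

3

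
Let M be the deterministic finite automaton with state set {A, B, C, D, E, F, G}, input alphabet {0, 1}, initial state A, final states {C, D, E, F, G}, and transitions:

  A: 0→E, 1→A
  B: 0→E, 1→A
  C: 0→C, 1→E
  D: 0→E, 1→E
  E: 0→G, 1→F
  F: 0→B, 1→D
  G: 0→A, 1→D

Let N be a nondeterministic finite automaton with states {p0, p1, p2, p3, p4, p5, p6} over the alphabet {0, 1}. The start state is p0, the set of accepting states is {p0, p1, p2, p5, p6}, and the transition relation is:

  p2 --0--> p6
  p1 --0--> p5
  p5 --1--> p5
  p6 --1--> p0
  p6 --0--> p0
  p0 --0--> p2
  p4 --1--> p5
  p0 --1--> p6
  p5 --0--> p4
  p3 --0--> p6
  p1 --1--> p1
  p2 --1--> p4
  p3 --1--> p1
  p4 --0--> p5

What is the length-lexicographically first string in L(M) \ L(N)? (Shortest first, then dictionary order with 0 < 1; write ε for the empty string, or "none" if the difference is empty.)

01

The string 01 is accepted by M but not by N.
No shorter string lies in the difference, and 01 is the lexicographically first length-2 string in L(M) \ L(N).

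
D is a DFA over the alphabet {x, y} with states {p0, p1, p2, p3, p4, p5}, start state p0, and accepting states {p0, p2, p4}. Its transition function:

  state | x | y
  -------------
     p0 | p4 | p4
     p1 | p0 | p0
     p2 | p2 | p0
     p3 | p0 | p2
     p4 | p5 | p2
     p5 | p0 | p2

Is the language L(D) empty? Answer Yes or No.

No

The empty string ε is accepted: the run p0 ends in the accepting state p0.
Since at least one string is accepted, L(D) is not empty.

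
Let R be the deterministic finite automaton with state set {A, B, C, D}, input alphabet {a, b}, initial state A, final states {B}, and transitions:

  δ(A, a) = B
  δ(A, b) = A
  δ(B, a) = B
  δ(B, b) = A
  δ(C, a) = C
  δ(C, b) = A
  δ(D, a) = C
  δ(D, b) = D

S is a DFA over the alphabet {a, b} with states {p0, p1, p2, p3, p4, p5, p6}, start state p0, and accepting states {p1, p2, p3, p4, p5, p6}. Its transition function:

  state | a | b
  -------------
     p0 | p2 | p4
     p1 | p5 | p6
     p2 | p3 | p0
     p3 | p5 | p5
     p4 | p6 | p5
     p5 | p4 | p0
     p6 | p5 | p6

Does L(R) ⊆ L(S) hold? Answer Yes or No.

Yes

Exploring the product automaton R × S from the start pair (A, p0), following both machines on each input symbol, reaches 9 state pairs: (A, p0), (B, p2), (A, p4), (B, p3), (B, p6), (A, p5), (B, p5), (A, p6), (B, p4).
R accepts in {B} and S accepts in {p1, p2, p3, p4, p5, p6}. The reachable pairs whose R-component is accepting are (B, p2), (B, p3), (B, p6), (B, p5), (B, p4); in each of them the S-component is accepting too, so the product for L(R) \ L(S) (R-component accepting, S-component rejecting) has no reachable accepting pair and the difference is empty.
Hence every string in L(R) is also in L(S).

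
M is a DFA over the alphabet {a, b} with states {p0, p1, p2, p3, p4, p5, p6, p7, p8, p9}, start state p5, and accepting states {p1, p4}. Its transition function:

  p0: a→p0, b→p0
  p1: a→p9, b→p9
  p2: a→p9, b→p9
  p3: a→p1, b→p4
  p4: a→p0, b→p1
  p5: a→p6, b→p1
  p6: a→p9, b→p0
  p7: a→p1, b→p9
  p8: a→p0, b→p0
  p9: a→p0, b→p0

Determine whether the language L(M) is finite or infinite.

finite

The useful states (reachable from p5 and able to reach an accepting state) are {p1, p5}.
Restricted to these states the transition graph has no cycle, so every accepting path has bounded length and L is finite.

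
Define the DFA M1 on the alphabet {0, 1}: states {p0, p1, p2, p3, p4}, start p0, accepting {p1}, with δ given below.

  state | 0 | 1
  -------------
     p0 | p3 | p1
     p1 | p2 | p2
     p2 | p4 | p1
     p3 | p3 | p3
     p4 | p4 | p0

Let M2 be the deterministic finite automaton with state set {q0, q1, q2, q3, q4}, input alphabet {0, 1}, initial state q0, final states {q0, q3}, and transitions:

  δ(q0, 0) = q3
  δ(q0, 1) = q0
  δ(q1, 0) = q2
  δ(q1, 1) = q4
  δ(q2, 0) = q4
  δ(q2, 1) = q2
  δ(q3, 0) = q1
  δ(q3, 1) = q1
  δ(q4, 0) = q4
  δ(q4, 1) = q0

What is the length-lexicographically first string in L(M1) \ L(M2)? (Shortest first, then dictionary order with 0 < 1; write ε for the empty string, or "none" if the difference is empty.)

The string 101 is accepted by M1 but not by M2.
No shorter string lies in the difference, and 101 is the lexicographically first length-3 string in L(M1) \ L(M2).

101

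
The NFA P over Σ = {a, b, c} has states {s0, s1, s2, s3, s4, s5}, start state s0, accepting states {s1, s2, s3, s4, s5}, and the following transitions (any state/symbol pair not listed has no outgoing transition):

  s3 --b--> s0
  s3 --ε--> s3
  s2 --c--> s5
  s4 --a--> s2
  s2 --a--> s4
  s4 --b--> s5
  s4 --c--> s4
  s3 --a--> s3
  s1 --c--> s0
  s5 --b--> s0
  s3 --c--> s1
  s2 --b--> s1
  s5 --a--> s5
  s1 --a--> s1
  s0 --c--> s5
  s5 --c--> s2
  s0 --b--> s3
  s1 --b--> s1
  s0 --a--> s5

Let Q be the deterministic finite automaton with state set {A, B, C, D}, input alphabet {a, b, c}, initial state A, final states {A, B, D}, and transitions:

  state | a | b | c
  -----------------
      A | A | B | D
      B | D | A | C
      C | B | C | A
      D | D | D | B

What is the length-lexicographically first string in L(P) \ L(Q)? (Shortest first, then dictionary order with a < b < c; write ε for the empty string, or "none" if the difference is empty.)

The string bc is accepted by P but not by Q.
No shorter string lies in the difference, and bc is the lexicographically first length-2 string in L(P) \ L(Q).

bc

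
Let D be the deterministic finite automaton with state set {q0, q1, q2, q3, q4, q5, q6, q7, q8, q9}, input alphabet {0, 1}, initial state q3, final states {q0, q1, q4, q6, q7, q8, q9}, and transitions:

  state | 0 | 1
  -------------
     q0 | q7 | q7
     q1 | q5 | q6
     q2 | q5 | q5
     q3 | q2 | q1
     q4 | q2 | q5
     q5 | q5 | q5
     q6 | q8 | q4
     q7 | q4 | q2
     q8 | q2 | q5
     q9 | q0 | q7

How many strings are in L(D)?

4

The useful subgraph on states {q1, q3, q4, q6, q8} is acyclic, so L(D) is finite; the longest accepting path visits 4 useful states, giving maximum string length 3.
Counting accepting paths from q3 by length: 1 of length 1, 1 of length 2, 2 of length 3. Total 4.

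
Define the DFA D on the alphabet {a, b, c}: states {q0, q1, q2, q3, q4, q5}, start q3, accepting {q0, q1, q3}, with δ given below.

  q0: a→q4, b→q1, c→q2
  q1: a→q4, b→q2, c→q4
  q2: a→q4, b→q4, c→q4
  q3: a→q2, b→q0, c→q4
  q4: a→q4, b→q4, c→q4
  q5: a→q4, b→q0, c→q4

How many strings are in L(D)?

3

The useful subgraph on states {q0, q1, q3} is acyclic, so L(D) is finite; the longest accepting path visits 3 useful states, giving maximum string length 2.
Counting accepting paths from q3 by length: 1 of length 0, 1 of length 1, 1 of length 2. Total 3.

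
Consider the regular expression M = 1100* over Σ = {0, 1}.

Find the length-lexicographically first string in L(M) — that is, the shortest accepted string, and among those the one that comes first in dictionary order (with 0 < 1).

110

By inspection of the expression, no string of length less than 3 matches, and 110 is the lexicographically first match of length 3.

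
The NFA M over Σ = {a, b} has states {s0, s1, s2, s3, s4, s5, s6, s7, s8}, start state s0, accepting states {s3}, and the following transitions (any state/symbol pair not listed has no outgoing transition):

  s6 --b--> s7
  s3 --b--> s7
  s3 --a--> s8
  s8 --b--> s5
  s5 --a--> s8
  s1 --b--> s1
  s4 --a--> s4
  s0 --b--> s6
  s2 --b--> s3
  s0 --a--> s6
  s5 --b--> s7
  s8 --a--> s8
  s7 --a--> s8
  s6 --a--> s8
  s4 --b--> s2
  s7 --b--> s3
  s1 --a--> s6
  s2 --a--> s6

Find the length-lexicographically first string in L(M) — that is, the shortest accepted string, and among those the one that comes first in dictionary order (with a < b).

abb

A breadth-first search from s0 reaches an accepting state first via the path s0 → s6 → s7 → s3 on input abb.
No string of length < 3 is accepted (BFS exhausts all shorter strings without reaching an accepting state), and abb is the lexicographically least accepting string of length 3.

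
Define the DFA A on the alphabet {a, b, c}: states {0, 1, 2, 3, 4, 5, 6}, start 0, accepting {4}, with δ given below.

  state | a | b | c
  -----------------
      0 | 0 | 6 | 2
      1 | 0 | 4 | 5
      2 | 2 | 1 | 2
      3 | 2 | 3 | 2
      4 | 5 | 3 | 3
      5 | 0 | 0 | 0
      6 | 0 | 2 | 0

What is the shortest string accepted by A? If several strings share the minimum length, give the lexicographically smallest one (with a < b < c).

cbb

A breadth-first search from 0 reaches an accepting state first via the path 0 → 2 → 1 → 4 on input cbb.
No string of length < 3 is accepted (BFS exhausts all shorter strings without reaching an accepting state), and cbb is the lexicographically least accepting string of length 3.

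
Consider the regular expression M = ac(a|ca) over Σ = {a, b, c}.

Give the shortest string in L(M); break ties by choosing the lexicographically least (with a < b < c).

By inspection of the expression, no string of length less than 3 matches, and aca is the lexicographically first match of length 3.

aca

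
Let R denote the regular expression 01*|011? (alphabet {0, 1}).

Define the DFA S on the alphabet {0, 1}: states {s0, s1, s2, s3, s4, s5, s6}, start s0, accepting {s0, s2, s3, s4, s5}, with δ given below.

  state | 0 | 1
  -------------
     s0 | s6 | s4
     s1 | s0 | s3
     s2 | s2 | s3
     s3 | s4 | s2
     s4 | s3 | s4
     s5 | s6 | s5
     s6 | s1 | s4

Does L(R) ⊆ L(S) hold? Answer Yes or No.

The string 0 is in L(R) but not in L(S).
So L(R) ⊄ L(S).

No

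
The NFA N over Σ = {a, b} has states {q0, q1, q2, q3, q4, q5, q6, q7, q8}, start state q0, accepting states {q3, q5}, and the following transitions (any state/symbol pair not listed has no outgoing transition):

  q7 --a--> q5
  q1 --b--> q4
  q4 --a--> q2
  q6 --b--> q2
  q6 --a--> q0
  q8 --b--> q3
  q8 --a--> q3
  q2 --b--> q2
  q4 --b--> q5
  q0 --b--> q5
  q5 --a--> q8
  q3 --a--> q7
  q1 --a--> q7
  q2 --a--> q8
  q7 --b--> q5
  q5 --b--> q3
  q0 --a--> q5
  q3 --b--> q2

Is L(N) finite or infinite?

infinite

State q8 is reachable from the start and can reach an accepting state, and it lies on the cycle q8 → q3 → q2 → q8.
Traversing that cycle any number of times yields accepted strings of unbounded length, so the language is infinite.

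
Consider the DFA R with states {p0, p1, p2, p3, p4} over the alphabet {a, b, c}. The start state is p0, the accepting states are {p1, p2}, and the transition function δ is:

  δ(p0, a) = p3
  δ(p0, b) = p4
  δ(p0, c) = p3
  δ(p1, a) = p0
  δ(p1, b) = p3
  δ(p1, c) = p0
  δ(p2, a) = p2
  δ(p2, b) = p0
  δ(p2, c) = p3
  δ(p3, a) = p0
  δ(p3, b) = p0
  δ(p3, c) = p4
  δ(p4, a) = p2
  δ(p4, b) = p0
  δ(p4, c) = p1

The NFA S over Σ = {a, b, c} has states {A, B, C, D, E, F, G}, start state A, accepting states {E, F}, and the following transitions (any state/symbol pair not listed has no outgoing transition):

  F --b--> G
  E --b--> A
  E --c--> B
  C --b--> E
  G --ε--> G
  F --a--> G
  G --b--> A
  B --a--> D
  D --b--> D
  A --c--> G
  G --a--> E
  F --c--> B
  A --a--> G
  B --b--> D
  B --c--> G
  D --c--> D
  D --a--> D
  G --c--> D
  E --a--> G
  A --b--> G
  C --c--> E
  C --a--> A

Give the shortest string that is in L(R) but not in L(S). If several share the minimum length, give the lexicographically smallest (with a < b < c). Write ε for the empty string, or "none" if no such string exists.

bc

The string bc is accepted by R but not by S.
No shorter string lies in the difference, and bc is the lexicographically first length-2 string in L(R) \ L(S).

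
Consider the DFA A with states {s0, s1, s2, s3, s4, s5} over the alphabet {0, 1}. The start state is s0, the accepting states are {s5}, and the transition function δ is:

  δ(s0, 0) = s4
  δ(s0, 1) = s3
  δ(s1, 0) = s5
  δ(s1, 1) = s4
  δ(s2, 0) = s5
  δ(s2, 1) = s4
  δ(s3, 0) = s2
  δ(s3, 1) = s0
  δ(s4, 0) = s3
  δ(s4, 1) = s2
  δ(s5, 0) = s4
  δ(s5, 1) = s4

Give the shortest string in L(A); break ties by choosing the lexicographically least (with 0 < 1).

010

A breadth-first search from s0 reaches an accepting state first via the path s0 → s4 → s2 → s5 on input 010.
No string of length < 3 is accepted (BFS exhausts all shorter strings without reaching an accepting state), and 010 is the lexicographically least accepting string of length 3.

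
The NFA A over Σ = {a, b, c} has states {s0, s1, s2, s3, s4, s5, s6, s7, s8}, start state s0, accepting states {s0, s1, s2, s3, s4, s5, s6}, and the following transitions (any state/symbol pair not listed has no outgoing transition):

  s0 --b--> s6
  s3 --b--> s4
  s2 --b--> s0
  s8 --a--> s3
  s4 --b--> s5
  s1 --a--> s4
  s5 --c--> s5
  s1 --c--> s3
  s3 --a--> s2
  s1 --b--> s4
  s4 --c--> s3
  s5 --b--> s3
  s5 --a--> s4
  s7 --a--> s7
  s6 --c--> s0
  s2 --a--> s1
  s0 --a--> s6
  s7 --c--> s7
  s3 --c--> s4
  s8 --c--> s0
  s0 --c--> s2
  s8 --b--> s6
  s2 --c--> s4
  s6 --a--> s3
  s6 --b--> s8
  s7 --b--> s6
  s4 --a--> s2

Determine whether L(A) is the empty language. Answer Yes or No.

The empty string ε is accepted: the run s0 ends in the accepting state s0.
Since at least one string is accepted, L(A) is not empty.

No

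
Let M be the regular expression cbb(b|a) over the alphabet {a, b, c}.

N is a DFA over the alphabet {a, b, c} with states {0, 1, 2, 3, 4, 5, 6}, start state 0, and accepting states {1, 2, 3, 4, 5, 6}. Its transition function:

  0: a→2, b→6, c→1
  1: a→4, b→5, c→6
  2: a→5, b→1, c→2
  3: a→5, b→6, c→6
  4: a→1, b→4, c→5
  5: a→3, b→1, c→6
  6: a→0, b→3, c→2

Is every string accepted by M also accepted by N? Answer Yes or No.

Yes

Converting the expression M to a DFA (subset construction, then merging equivalent states) gives the minimal DFA with states {m0, m1, m2, m3, m4, m5}, start state m0, accepting states {m5} and transitions m0: a→m1, b→m1, c→m2; m1: a→m1, b→m1, c→m1; m2: a→m1, b→m3, c→m1; m3: a→m1, b→m4, c→m1; m4: a→m5, b→m5, c→m1; m5: a→m1, b→m1, c→m1.
Exploring the product automaton M × N from the start pair (m0, 0), following both machines on each input symbol, reaches 13 state pairs: (m0, 0), (m1, 2), (m1, 6), (m2, 1), (m1, 5), (m1, 1), (m1, 0), (m1, 3), (m1, 4), (m3, 5), (m4, 1), (m5, 4), (m5, 5).
M accepts in {m5} and N accepts in {1, 2, 3, 4, 5, 6}. The reachable pairs whose M-component is accepting are (m5, 4), (m5, 5); in each of them the N-component is accepting too, so the product for L(M) \ L(N) (M-component accepting, N-component rejecting) has no reachable accepting pair and the difference is empty.
Hence every string in L(M) is also in L(N).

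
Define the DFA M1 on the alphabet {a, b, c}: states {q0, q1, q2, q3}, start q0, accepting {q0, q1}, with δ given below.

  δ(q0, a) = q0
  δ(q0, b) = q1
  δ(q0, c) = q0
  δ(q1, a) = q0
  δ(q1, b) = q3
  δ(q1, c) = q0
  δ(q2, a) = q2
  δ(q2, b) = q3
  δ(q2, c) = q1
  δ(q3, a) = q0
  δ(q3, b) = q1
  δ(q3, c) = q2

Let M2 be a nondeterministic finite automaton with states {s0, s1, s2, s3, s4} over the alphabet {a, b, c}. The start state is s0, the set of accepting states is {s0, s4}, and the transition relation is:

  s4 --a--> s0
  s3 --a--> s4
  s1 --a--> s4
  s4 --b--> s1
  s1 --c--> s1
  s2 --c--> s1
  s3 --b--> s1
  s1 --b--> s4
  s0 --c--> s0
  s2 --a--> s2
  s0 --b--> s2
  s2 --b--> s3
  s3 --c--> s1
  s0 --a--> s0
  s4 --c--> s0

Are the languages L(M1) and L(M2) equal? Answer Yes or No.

The string b is accepted by M1 but rejected by M2.
So L(M1) ≠ L(M2).

No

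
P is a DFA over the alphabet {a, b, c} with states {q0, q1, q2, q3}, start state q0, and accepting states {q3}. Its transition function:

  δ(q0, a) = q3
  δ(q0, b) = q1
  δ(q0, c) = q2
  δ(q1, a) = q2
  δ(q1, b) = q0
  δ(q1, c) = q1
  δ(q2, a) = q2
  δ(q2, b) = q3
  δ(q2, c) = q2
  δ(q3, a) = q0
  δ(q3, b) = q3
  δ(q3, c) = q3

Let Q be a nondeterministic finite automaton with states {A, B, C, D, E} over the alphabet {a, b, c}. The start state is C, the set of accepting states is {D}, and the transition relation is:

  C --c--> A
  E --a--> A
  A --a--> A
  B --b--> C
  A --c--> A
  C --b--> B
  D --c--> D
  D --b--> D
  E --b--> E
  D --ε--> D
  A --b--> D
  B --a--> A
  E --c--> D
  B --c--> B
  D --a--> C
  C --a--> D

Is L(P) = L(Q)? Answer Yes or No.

Exploring the product automaton P × Q from the start pair (q0, C), following both machines on each input symbol, reaches 4 state pairs: (q0, C), (q3, D), (q1, B), (q2, A).
P accepts in {q3} and Q accepts in {D}. In every reachable pair the two components are either both accepting — (q3, D) — or both non-accepting, so no string is accepted by exactly one of the machines: L(P) \ L(Q) and L(Q) \ L(P) are both empty.
Hence every string is accepted by P iff it is accepted by Q, and the two languages coincide.

Yes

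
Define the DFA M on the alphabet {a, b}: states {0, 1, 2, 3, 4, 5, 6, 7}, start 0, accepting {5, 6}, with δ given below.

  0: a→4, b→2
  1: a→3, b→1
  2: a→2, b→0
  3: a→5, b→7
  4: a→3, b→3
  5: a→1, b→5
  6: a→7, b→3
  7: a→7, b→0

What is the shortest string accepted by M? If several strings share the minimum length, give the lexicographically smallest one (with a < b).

aaa

A breadth-first search from 0 reaches an accepting state first via the path 0 → 4 → 3 → 5 on input aaa.
No string of length < 3 is accepted (BFS exhausts all shorter strings without reaching an accepting state), and aaa is the lexicographically least accepting string of length 3.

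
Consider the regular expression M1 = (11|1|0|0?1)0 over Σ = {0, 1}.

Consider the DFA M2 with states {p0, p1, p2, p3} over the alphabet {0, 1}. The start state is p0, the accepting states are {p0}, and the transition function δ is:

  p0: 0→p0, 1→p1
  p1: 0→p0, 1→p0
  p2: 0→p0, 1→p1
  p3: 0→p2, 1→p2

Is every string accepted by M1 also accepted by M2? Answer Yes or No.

Converting the expression M1 to a DFA (subset construction, then merging equivalent states) gives the minimal DFA with states {r0, r1, r2, r3, r4}, start state r0, accepting states {r2} and transitions r0: 0→r1, 1→r1; r1: 0→r2, 1→r3; r2: 0→r4, 1→r4; r3: 0→r2, 1→r4; r4: 0→r4, 1→r4.
Exploring the product automaton M1 × M2 from the start pair (r0, p0), following both machines on each input symbol, reaches 8 state pairs: (r0, p0), (r1, p0), (r1, p1), (r2, p0), (r3, p1), (r3, p0), (r4, p0), (r4, p1).
M1 accepts in {r2} and M2 accepts in {p0}. The reachable pairs whose M1-component is accepting are (r2, p0); in each of them the M2-component is accepting too, so the product for L(M1) \ L(M2) (M1-component accepting, M2-component rejecting) has no reachable accepting pair and the difference is empty.
Hence every string in L(M1) is also in L(M2).

Yes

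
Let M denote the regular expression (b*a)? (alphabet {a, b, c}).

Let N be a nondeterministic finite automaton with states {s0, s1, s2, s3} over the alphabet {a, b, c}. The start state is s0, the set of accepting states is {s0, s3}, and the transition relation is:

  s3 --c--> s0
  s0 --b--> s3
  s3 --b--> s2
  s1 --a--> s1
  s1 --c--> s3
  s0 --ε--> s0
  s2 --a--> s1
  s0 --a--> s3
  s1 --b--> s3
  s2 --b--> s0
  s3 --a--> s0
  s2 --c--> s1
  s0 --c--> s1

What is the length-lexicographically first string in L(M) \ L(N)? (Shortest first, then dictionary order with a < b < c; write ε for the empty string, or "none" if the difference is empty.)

The string bba is accepted by M but not by N.
No shorter string lies in the difference, and bba is the lexicographically first length-3 string in L(M) \ L(N).

bba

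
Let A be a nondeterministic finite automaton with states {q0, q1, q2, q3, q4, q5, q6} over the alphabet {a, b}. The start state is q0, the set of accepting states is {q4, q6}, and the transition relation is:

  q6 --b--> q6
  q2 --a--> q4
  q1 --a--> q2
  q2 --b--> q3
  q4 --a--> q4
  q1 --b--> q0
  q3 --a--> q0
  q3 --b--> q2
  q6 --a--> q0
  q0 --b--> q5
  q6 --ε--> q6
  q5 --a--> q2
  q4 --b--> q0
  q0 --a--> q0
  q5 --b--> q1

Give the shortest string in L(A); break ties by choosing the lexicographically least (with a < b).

baa

A breadth-first search from q0 reaches an accepting state first via the path q0 → q5 → q2 → q4 on input baa.
No string of length < 3 is accepted (BFS exhausts all shorter strings without reaching an accepting state), and baa is the lexicographically least accepting string of length 3.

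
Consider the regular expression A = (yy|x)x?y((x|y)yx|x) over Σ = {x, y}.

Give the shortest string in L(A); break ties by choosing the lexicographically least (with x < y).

By inspection of the expression, no string of length less than 3 matches, and xyx is the lexicographically first match of length 3.

xyx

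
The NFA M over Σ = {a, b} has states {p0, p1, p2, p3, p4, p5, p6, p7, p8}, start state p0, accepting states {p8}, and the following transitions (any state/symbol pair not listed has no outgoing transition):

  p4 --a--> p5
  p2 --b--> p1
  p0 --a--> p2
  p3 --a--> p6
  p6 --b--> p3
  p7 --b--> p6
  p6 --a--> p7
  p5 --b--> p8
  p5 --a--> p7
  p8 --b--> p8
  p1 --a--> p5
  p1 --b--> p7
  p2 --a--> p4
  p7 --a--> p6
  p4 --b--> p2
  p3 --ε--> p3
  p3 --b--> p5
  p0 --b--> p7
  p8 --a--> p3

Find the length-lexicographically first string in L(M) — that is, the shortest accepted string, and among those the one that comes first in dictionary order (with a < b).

aaab

A breadth-first search from p0 reaches an accepting state first via the path p0 → p2 → p4 → p5 → p8 on input aaab.
No string of length < 4 is accepted (BFS exhausts all shorter strings without reaching an accepting state), and aaab is the lexicographically least accepting string of length 4.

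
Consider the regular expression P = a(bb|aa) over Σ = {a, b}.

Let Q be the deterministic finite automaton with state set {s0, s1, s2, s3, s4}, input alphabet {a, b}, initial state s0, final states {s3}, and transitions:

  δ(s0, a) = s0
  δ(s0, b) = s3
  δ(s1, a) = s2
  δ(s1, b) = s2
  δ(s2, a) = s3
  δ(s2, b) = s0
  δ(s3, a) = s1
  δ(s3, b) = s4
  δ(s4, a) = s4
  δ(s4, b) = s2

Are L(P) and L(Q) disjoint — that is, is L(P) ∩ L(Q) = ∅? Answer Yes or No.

Yes

Converting the expression P to a DFA (subset construction, then merging equivalent states) gives the minimal DFA with states {p0, p1, p2, p3, p4, p5}, start state p0, accepting states {p5} and transitions p0: a→p1, b→p2; p1: a→p3, b→p4; p2: a→p2, b→p2; p3: a→p5, b→p2; p4: a→p2, b→p5; p5: a→p2, b→p2.
Exploring the product automaton P × Q from the start pair (p0, s0), following both machines on each input symbol, reaches 11 state pairs: (p0, s0), (p1, s0), (p2, s3), (p3, s0), (p4, s3), (p2, s1), (p2, s4), (p5, s0), (p5, s4), (p2, s2), (p2, s0).
P accepts in {p5} and Q accepts in {s3}; no reachable pair has both components accepting, so no string drives both machines to acceptance simultaneously and L(P) ∩ L(Q) = ∅.
So no string is accepted by both, and the intersection is empty.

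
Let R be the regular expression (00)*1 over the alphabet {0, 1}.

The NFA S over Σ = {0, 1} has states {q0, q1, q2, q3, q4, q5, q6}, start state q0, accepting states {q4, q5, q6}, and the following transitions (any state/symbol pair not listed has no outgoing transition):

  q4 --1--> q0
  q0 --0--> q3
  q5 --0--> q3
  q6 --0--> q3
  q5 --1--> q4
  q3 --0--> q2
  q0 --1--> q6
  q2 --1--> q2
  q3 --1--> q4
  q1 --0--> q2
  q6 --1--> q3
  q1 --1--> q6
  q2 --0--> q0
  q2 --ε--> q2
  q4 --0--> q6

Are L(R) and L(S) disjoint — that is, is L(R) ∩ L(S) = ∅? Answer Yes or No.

The string 1 is accepted by both R and S.
Hence L(R) ∩ L(S) ≠ ∅.

No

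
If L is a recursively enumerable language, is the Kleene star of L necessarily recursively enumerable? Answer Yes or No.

Yes

Dovetail over all factorisations of the input into blocks and all step bounds, running the recogniser for L on every block of a factorisation; accept if some factorisation has all of its blocks accepted.
So the recursively enumerable languages are closed under Kleene star.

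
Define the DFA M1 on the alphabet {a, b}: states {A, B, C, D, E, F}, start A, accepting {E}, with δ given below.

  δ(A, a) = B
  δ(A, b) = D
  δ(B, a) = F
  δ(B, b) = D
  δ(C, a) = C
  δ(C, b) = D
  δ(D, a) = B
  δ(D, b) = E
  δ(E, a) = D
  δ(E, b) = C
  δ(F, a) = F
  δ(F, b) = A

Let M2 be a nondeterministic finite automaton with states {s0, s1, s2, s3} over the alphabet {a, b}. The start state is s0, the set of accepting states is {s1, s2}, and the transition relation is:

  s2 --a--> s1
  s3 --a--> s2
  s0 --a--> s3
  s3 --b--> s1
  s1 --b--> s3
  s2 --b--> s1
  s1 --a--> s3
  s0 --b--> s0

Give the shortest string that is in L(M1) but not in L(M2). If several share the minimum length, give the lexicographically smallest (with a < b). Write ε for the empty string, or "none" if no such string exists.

bb

The string bb is accepted by M1 but not by M2.
No shorter string lies in the difference, and bb is the lexicographically first length-2 string in L(M1) \ L(M2).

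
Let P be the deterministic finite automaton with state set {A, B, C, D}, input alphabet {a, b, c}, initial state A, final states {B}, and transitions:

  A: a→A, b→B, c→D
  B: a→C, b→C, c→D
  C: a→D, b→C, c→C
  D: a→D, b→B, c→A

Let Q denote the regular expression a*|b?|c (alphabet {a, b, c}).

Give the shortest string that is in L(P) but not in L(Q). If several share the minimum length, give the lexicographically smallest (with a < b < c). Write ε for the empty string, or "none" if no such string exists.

The string ab is accepted by P but not by Q.
No shorter string lies in the difference, and ab is the lexicographically first length-2 string in L(P) \ L(Q).

ab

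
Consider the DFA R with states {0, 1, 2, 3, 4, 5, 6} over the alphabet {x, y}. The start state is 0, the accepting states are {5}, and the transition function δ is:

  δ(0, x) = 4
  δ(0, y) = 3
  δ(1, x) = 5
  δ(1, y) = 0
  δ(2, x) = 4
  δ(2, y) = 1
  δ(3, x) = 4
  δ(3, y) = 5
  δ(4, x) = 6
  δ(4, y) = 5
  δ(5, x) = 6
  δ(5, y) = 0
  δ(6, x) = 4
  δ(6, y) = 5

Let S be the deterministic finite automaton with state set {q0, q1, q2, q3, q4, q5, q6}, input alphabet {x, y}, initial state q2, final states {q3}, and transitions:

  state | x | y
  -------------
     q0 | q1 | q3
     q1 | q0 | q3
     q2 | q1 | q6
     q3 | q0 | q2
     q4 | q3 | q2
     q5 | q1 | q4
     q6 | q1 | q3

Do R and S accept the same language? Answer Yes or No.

Yes

Exploring the product automaton R × S from the start pair (0, q2), following both machines on each input symbol, reaches 5 state pairs: (0, q2), (4, q1), (3, q6), (6, q0), (5, q3).
R accepts in {5} and S accepts in {q3}. In every reachable pair the two components are either both accepting — (5, q3) — or both non-accepting, so no string is accepted by exactly one of the machines: L(R) \ L(S) and L(S) \ L(R) are both empty.
Hence every string is accepted by R iff it is accepted by S, and the two languages coincide.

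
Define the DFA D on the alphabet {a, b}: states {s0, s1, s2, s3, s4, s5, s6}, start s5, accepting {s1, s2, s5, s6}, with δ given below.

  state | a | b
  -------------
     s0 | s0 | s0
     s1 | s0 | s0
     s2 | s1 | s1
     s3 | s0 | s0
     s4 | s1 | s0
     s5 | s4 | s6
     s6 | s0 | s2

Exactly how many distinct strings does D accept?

The useful subgraph on states {s1, s2, s4, s5, s6} is acyclic, so L(D) is finite; the longest accepting path visits 4 useful states, giving maximum string length 3.
Counting accepting paths from s5 by length: 1 of length 0, 1 of length 1, 2 of length 2, 2 of length 3. Total 6.

6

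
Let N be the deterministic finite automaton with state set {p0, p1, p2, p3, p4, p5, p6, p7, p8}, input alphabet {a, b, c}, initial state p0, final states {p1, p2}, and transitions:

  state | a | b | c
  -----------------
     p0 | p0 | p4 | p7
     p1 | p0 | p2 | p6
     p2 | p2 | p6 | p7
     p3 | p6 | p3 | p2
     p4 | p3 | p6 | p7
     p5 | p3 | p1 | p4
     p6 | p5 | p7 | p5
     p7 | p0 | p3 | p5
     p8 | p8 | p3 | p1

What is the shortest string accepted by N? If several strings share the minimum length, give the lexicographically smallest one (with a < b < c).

bac

A breadth-first search from p0 reaches an accepting state first via the path p0 → p4 → p3 → p2 on input bac.
No string of length < 3 is accepted (BFS exhausts all shorter strings without reaching an accepting state), and bac is the lexicographically least accepting string of length 3.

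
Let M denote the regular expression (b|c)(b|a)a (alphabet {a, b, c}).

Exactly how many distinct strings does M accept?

The expression has no Kleene star, so L(M) is finite. Expanding the alternatives gives {baa, bba, caa, cba}.
That is 4 of length 3: 4 strings in all.

4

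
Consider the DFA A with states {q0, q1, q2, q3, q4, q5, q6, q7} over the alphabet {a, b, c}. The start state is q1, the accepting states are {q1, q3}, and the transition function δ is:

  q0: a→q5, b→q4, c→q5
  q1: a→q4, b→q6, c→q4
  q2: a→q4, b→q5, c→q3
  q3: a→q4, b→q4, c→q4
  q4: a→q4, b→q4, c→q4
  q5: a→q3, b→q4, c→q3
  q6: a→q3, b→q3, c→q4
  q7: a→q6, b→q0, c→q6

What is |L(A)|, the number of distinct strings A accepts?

3

The useful subgraph on states {q1, q3, q6} is acyclic, so L(A) is finite; the longest accepting path visits 3 useful states, giving maximum string length 2.
Counting accepting paths from q1 by length: 1 of length 0, 2 of length 2. Total 3.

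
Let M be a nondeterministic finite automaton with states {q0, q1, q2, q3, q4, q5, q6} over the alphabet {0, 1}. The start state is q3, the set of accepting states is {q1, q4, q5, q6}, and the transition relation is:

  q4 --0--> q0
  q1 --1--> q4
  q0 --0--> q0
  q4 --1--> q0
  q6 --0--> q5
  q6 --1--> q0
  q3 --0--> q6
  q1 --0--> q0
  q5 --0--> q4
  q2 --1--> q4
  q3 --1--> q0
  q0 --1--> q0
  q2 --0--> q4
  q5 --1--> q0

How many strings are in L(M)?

3

The useful subgraph on states {q3, q4, q5, q6} is acyclic, so L(M) is finite; the longest accepting path visits 4 useful states, giving maximum string length 3.
Counting accepting paths from q3 by length: 1 of length 1, 1 of length 2, 1 of length 3. Total 3.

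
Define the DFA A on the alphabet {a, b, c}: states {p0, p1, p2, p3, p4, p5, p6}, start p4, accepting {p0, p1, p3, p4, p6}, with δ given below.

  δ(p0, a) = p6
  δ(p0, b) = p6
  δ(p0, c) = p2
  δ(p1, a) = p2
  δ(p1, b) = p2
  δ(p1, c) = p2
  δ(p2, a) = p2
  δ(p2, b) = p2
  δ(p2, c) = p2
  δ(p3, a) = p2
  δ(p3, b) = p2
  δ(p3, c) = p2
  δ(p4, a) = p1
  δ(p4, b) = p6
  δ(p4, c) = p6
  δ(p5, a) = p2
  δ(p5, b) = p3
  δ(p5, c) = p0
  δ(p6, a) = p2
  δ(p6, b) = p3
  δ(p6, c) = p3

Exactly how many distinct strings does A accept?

8

The useful subgraph on states {p1, p3, p4, p6} is acyclic, so L(A) is finite; the longest accepting path visits 3 useful states, giving maximum string length 2.
Counting accepting paths from p4 by length: 1 of length 0, 3 of length 1, 4 of length 2. Total 8.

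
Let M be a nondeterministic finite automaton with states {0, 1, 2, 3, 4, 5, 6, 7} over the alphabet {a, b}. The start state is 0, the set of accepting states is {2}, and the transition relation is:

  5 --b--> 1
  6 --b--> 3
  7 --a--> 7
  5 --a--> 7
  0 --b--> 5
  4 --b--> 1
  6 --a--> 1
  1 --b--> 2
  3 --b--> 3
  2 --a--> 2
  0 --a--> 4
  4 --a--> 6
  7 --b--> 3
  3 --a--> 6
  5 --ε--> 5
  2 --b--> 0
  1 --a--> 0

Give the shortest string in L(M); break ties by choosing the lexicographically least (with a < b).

A breadth-first search from 0 reaches an accepting state first via the path 0 → 4 → 1 → 2 on input abb.
No string of length < 3 is accepted (BFS exhausts all shorter strings without reaching an accepting state), and abb is the lexicographically least accepting string of length 3.

abb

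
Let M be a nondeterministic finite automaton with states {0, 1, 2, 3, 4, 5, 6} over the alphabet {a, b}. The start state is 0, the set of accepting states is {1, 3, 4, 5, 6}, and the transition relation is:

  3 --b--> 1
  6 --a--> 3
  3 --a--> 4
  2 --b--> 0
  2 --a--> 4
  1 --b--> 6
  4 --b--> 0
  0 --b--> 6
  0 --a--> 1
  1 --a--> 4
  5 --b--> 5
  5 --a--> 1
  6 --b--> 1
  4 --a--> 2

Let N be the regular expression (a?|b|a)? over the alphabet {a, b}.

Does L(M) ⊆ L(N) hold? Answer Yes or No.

The string aa is in L(M) but not in L(N).
So L(M) ⊄ L(N).

No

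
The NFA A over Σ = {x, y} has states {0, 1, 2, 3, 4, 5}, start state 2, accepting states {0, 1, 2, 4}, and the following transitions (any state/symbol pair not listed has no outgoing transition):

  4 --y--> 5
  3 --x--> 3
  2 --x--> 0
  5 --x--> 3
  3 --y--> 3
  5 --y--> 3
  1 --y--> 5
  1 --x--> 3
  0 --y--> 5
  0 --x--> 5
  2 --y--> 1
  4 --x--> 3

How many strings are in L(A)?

3

The useful subgraph on states {0, 1, 2} is acyclic, so L(A) is finite; the longest accepting path visits 2 useful states, giving maximum string length 1.
Counting accepting paths from 2 by length: 1 of length 0, 2 of length 1. Total 3.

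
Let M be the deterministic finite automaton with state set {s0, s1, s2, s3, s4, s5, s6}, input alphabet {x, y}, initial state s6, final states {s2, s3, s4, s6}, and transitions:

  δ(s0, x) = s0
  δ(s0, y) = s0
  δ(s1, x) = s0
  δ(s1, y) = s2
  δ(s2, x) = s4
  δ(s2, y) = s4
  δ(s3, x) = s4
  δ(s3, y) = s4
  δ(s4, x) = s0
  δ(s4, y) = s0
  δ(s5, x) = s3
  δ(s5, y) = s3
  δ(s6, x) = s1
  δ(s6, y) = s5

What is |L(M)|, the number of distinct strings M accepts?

10

The useful subgraph on states {s1, s2, s3, s4, s5, s6} is acyclic, so L(M) is finite; the longest accepting path visits 4 useful states, giving maximum string length 3.
Counting accepting paths from s6 by length: 1 of length 0, 3 of length 2, 6 of length 3. Total 10.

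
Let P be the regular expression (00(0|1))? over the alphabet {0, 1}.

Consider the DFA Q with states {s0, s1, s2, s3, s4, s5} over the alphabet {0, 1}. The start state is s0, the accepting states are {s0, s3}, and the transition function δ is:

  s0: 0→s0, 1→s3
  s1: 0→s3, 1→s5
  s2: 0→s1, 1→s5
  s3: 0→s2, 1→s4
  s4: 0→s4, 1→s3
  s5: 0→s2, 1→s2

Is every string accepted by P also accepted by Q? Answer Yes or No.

Yes

Converting the expression P to a DFA (subset construction, then merging equivalent states) gives the minimal DFA with states {p0, p1, p2, p3, p4}, start state p0, accepting states {p0, p4} and transitions p0: 0→p1, 1→p2; p1: 0→p3, 1→p2; p2: 0→p2, 1→p2; p3: 0→p4, 1→p4; p4: 0→p2, 1→p2.
Exploring the product automaton P × Q from the start pair (p0, s0), following both machines on each input symbol, reaches 11 state pairs: (p0, s0), (p1, s0), (p2, s3), (p3, s0), (p2, s2), (p2, s4), (p4, s0), (p4, s3), (p2, s1), (p2, s5), (p2, s0).
P accepts in {p0, p4} and Q accepts in {s0, s3}. The reachable pairs whose P-component is accepting are (p0, s0), (p4, s0), (p4, s3); in each of them the Q-component is accepting too, so the product for L(P) \ L(Q) (P-component accepting, Q-component rejecting) has no reachable accepting pair and the difference is empty.
Hence every string in L(P) is also in L(Q).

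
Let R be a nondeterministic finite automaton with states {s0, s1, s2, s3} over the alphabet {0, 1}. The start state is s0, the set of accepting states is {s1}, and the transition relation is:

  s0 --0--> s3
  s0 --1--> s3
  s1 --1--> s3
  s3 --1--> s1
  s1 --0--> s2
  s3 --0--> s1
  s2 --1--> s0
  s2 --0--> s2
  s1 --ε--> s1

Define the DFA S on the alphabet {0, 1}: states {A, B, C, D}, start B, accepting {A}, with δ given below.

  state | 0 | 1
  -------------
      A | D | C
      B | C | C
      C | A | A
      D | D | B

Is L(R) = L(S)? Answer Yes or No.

Exploring the product automaton R × S from the start pair (s0, B), following both machines on each input symbol, reaches 4 state pairs: (s0, B), (s3, C), (s1, A), (s2, D).
R accepts in {s1} and S accepts in {A}. In every reachable pair the two components are either both accepting — (s1, A) — or both non-accepting, so no string is accepted by exactly one of the machines: L(R) \ L(S) and L(S) \ L(R) are both empty.
Hence every string is accepted by R iff it is accepted by S, and the two languages coincide.

Yes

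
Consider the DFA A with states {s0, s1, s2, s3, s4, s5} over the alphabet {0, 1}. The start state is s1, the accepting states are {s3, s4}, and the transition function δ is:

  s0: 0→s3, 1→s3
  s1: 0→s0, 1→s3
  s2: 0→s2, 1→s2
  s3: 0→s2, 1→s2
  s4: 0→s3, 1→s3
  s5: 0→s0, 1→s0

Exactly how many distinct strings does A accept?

The useful subgraph on states {s0, s1, s3} is acyclic, so L(A) is finite; the longest accepting path visits 3 useful states, giving maximum string length 2.
Counting accepting paths from s1 by length: 1 of length 1, 2 of length 2. Total 3.

3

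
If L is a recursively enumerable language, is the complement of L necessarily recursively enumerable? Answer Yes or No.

If both L and its complement were r.e., running the two recognisers in parallel would decide L, so L would be recursive; but there are r.e. languages that are not recursive (e.g. the halting problem), and their complements are therefore not r.e.

No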